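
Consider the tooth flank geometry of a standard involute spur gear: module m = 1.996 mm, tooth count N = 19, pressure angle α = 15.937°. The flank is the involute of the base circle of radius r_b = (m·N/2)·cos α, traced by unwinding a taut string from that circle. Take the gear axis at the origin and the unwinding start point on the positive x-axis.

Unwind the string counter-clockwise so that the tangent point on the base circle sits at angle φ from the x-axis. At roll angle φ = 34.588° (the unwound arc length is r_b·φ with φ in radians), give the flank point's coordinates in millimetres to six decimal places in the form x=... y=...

x=21.258867 y=1.288961

pitch radius r_p = m·N/2 = 1.996·19/2 = 18.962000
base radius r_b = r_p·cos α = 18.962000·cos 15.937° = 18.233180
roll angle φ = 34.588° = 0.60367448 rad
x = r_b·(cos φ + φ·sin φ) = 18.233180·(0.82325528 + 0.60367448·0.56767134) = 21.258867
y = r_b·(sin φ − φ·cos φ) = 18.233180·(0.56767134 − 0.60367448·0.82325528) = 1.288961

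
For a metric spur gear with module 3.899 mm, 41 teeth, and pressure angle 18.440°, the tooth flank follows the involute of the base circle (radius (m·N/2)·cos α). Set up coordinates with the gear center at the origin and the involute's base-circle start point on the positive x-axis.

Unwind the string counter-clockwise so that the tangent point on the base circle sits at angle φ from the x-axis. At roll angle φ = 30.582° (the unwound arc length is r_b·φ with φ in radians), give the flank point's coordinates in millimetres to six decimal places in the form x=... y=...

x=85.869540 y=3.735084

pitch radius r_p = m·N/2 = 3.899·41/2 = 79.929500
base radius r_b = r_p·cos α = 79.929500·cos 18.440° = 75.825553
roll angle φ = 30.582° = 0.53375659 rad
x = r_b·(cos φ + φ·sin φ) = 75.825553·(0.86090190 + 0.53375659·0.50877098) = 85.869540
y = r_b·(sin φ − φ·cos φ) = 75.825553·(0.50877098 − 0.53375659·0.86090190) = 3.735084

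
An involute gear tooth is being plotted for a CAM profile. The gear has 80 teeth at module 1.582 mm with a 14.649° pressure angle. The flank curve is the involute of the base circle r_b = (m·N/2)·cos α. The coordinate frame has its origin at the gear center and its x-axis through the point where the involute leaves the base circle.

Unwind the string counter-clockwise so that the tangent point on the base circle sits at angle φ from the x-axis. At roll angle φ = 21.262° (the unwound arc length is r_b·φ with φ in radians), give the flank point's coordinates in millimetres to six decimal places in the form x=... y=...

pitch radius r_p = m·N/2 = 1.582·80/2 = 63.280000
base radius r_b = r_p·cos α = 63.280000·cos 14.649° = 61.222972
roll angle φ = 21.262° = 0.37109191 rad
x = r_b·(cos φ + φ·sin φ) = 61.222972·(0.93193194 + 0.37109191·0.36263323) = 65.294435
y = r_b·(sin φ − φ·cos φ) = 61.222972·(0.36263323 − 0.37109191·0.93193194) = 1.028597

x=65.294435 y=1.028597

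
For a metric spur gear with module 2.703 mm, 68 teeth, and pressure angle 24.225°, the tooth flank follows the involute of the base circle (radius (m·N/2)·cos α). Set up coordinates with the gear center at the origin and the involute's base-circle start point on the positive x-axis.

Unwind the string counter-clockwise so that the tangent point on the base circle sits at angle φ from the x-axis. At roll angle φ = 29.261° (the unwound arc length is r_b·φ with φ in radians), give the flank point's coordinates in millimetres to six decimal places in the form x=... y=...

x=94.036203 y=3.624938

pitch radius r_p = m·N/2 = 2.703·68/2 = 91.902000
base radius r_b = r_p·cos α = 91.902000·cos 24.225° = 83.809217
roll angle φ = 29.261° = 0.51070079 rad
x = r_b·(cos φ + φ·sin φ) = 83.809217·(0.87240218 + 0.51070079·0.48878874) = 94.036203
y = r_b·(sin φ − φ·cos φ) = 83.809217·(0.48878874 − 0.51070079·0.87240218) = 3.624938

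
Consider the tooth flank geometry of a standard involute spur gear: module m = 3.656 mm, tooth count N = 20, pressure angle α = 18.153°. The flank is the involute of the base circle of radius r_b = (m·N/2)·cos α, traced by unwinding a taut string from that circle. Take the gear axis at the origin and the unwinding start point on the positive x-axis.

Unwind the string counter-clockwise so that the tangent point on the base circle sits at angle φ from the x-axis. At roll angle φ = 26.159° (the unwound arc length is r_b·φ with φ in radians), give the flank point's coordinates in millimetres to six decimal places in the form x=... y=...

pitch radius r_p = m·N/2 = 3.656·20/2 = 36.560000
base radius r_b = r_p·cos α = 36.560000·cos 18.153° = 34.740334
roll angle φ = 26.159° = 0.45656068 rad
x = r_b·(cos φ + φ·sin φ) = 34.740334·(0.89757407 + 0.45656068·0.44086368) = 38.174592
y = r_b·(sin φ − φ·cos φ) = 34.740334·(0.44086368 − 0.45656068·0.89757407) = 1.079266

x=38.174592 y=1.079266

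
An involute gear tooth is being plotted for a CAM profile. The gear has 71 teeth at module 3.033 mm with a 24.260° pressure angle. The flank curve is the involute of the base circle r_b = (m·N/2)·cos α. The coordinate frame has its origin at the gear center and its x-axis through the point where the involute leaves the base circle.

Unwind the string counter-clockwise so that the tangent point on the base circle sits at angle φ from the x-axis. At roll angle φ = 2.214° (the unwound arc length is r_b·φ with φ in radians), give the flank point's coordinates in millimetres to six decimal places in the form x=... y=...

x=98.236327 y=0.001888

pitch radius r_p = m·N/2 = 3.033·71/2 = 107.671500
base radius r_b = r_p·cos α = 107.671500·cos 24.260° = 98.163067
roll angle φ = 2.214° = 0.03864159 rad
x = r_b·(cos φ + φ·sin φ) = 98.163067·(0.99925351 + 0.03864159·0.03863197) = 98.236327
y = r_b·(sin φ − φ·cos φ) = 98.163067·(0.03863197 − 0.03864159·0.99925351) = 0.001888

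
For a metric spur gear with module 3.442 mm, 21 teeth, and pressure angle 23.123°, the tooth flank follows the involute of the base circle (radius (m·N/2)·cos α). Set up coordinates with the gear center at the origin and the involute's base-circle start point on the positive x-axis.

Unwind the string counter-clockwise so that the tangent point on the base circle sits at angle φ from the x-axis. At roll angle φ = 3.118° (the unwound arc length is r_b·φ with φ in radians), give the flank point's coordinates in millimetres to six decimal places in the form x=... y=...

pitch radius r_p = m·N/2 = 3.442·21/2 = 36.141000
base radius r_b = r_p·cos α = 36.141000·cos 23.123° = 33.237574
roll angle φ = 3.118° = 0.05441937 rad
x = r_b·(cos φ + φ·sin φ) = 33.237574·(0.99851963 + 0.05441937·0.05439251) = 33.286754
y = r_b·(sin φ − φ·cos φ) = 33.237574·(0.05439251 − 0.05441937·0.99851963) = 0.001785

x=33.286754 y=0.001785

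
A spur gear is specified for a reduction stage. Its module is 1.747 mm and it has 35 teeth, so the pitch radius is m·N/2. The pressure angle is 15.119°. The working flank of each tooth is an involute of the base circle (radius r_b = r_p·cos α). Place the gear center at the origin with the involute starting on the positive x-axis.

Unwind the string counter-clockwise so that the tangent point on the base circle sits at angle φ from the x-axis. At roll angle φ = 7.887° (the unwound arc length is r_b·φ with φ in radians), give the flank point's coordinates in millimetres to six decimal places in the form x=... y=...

pitch radius r_p = m·N/2 = 1.747·35/2 = 30.572500
base radius r_b = r_p·cos α = 30.572500·cos 15.119° = 29.514269
roll angle φ = 7.887° = 0.13765412 rad
x = r_b·(cos φ + φ·sin φ) = 29.514269·(0.99054062 + 0.13765412·0.13721980) = 29.792574
y = r_b·(sin φ − φ·cos φ) = 29.514269·(0.13721980 − 0.13765412·0.99054062) = 0.025613

x=29.792574 y=0.025613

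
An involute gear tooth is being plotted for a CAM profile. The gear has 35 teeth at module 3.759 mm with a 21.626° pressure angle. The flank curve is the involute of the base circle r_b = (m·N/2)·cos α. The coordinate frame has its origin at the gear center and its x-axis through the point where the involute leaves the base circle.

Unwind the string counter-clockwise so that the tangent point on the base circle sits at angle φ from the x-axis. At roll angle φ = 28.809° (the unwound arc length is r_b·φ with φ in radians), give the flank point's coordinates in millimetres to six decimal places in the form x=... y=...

x=68.400479 y=2.526309

pitch radius r_p = m·N/2 = 3.759·35/2 = 65.782500
base radius r_b = r_p·cos α = 65.782500·cos 21.626° = 61.152026
roll angle φ = 28.809° = 0.50281190 rad
x = r_b·(cos φ + φ·sin φ) = 61.152026·(0.87623100 + 0.50281190·0.48189132) = 68.400479
y = r_b·(sin φ − φ·cos φ) = 61.152026·(0.48189132 − 0.50281190·0.87623100) = 2.526309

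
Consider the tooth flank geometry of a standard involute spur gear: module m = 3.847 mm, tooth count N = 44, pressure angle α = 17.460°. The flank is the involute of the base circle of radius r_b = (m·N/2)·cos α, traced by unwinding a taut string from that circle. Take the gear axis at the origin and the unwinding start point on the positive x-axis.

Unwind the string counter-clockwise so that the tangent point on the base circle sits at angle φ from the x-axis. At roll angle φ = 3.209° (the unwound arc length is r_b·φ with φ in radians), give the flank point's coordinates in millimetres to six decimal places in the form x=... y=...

pitch radius r_p = m·N/2 = 3.847·44/2 = 84.634000
base radius r_b = r_p·cos α = 84.634000·cos 17.460° = 80.734628
roll angle φ = 3.209° = 0.05600762 rad
x = r_b·(cos φ + φ·sin φ) = 80.734628·(0.99843198 + 0.05600762·0.05597834) = 80.861155
y = r_b·(sin φ − φ·cos φ) = 80.734628·(0.05597834 − 0.05600762·0.99843198) = 0.004727

x=80.861155 y=0.004727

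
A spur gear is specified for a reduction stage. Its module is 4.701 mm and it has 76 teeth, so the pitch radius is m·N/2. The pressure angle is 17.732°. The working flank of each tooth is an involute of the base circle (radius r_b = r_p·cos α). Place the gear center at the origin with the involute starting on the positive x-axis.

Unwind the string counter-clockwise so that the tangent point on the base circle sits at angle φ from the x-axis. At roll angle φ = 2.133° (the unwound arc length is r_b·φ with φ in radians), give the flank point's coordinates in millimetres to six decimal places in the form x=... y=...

x=170.269048 y=0.002926

pitch radius r_p = m·N/2 = 4.701·76/2 = 178.638000
base radius r_b = r_p·cos α = 178.638000·cos 17.732° = 170.151182
roll angle φ = 2.133° = 0.03722787 rad
x = r_b·(cos φ + φ·sin φ) = 170.151182·(0.99930712 + 0.03722787·0.03721927) = 170.269048
y = r_b·(sin φ − φ·cos φ) = 170.151182·(0.03721927 − 0.03722787·0.99930712) = 0.002926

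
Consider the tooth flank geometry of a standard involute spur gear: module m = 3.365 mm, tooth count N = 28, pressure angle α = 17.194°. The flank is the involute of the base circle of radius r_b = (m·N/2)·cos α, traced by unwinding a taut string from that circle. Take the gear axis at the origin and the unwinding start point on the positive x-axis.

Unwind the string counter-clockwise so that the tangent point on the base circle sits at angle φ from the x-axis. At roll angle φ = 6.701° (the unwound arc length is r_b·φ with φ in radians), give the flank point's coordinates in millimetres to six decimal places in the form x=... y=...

pitch radius r_p = m·N/2 = 3.365·28/2 = 47.110000
base radius r_b = r_p·cos α = 47.110000·cos 17.194° = 45.004622
roll angle φ = 6.701° = 0.11695451 rad
x = r_b·(cos φ + φ·sin φ) = 45.004622·(0.99316861 + 0.11695451·0.11668807) = 45.311365
y = r_b·(sin φ − φ·cos φ) = 45.004622·(0.11668807 − 0.11695451·0.99316861) = 0.023966

x=45.311365 y=0.023966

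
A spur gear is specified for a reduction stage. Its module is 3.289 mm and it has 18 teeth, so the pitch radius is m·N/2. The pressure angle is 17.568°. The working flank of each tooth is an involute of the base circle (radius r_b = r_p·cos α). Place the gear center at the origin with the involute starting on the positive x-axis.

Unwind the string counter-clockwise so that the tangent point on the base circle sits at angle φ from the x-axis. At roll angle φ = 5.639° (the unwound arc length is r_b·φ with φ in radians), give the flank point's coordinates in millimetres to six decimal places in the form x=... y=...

x=28.356737 y=0.008959

pitch radius r_p = m·N/2 = 3.289·18/2 = 29.601000
base radius r_b = r_p·cos α = 29.601000·cos 17.568° = 28.220391
roll angle φ = 5.639° = 0.09841912 rad
x = r_b·(cos φ + φ·sin φ) = 28.220391·(0.99516075 + 0.09841912·0.09826031) = 28.356737
y = r_b·(sin φ − φ·cos φ) = 28.220391·(0.09826031 − 0.09841912·0.99516075) = 0.008959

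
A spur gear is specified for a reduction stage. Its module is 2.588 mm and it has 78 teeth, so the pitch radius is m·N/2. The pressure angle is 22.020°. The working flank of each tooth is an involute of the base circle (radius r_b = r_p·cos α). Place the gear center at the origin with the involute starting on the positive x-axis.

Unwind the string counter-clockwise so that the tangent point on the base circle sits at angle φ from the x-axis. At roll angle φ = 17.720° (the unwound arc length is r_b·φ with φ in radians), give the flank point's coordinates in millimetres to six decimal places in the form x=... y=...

x=97.937802 y=0.913852

pitch radius r_p = m·N/2 = 2.588·78/2 = 100.932000
base radius r_b = r_p·cos α = 100.932000·cos 22.020° = 93.569317
roll angle φ = 17.720° = 0.30927234 rad
x = r_b·(cos φ + φ·sin φ) = 93.569317·(0.95255530 + 0.30927234·0.30436558) = 97.937802
y = r_b·(sin φ − φ·cos φ) = 93.569317·(0.30436558 − 0.30927234·0.95255530) = 0.913852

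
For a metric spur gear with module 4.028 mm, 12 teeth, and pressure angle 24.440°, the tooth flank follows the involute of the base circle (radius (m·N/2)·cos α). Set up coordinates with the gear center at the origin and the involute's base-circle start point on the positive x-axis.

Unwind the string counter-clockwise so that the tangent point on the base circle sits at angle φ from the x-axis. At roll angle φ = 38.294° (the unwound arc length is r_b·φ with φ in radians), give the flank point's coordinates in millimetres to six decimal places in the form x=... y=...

x=26.381342 y=2.093381

pitch radius r_p = m·N/2 = 4.028·12/2 = 24.168000
base radius r_b = r_p·cos α = 24.168000·cos 24.440° = 22.002427
roll angle φ = 38.294° = 0.66835638 rad
x = r_b·(cos φ + φ·sin φ) = 22.002427·(0.78484127 + 0.66835638·0.61969685) = 26.381342
y = r_b·(sin φ − φ·cos φ) = 22.002427·(0.61969685 − 0.66835638·0.78484127) = 2.093381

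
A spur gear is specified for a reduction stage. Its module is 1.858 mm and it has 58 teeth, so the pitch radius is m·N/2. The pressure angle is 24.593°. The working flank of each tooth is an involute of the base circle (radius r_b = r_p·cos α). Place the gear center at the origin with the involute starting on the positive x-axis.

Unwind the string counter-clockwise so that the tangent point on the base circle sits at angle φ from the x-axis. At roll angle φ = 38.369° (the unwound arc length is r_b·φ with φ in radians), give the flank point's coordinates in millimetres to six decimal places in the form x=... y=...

x=58.778664 y=4.688074

pitch radius r_p = m·N/2 = 1.858·58/2 = 53.882000
base radius r_b = r_p·cos α = 53.882000·cos 24.593° = 48.994200
roll angle φ = 38.369° = 0.66966538 rad
x = r_b·(cos φ + φ·sin φ) = 48.994200·(0.78402942 + 0.66966538·0.62072367) = 58.778664
y = r_b·(sin φ − φ·cos φ) = 48.994200·(0.62072367 − 0.66966538·0.78402942) = 4.688074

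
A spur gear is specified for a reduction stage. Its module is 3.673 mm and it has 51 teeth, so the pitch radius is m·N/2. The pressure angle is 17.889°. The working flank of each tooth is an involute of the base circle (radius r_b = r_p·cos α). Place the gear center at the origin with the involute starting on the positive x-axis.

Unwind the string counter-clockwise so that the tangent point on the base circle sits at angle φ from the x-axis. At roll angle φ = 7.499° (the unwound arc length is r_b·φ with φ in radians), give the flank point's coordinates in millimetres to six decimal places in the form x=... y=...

x=89.893452 y=0.066499

pitch radius r_p = m·N/2 = 3.673·51/2 = 93.661500
base radius r_b = r_p·cos α = 93.661500·cos 17.889° = 89.133284
roll angle φ = 7.499° = 0.13088224 rad
x = r_b·(cos φ + φ·sin φ) = 89.133284·(0.99144714 + 0.13088224·0.13050889) = 89.893452
y = r_b·(sin φ − φ·cos φ) = 89.133284·(0.13050889 − 0.13088224·0.99144714) = 0.066499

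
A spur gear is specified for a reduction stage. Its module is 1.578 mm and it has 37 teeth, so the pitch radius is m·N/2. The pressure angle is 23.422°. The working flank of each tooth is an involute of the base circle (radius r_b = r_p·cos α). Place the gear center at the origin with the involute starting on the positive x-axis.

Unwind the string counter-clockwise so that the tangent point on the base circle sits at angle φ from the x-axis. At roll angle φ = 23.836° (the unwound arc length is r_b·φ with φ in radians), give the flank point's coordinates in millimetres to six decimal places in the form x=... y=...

x=29.006280 y=0.631843

pitch radius r_p = m·N/2 = 1.578·37/2 = 29.193000
base radius r_b = r_p·cos α = 29.193000·cos 23.422° = 26.787557
roll angle φ = 23.836° = 0.41601668 rad
x = r_b·(cos φ + φ·sin φ) = 26.787557·(0.91470593 + 0.41601668·0.40412010) = 29.006280
y = r_b·(sin φ − φ·cos φ) = 26.787557·(0.40412010 − 0.41601668·0.91470593) = 0.631843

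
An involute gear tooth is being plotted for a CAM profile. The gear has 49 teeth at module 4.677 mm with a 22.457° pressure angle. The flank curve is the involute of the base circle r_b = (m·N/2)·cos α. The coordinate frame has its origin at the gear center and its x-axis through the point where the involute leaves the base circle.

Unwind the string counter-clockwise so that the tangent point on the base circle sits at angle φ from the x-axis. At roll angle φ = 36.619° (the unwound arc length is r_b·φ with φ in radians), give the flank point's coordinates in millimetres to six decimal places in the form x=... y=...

x=125.366202 y=8.844417

pitch radius r_p = m·N/2 = 4.677·49/2 = 114.586500
base radius r_b = r_p·cos α = 114.586500·cos 22.457° = 105.897002
roll angle φ = 36.619° = 0.63912212 rad
x = r_b·(cos φ + φ·sin φ) = 105.897002·(0.80261972 + 0.63912212·0.59649107) = 125.366202
y = r_b·(sin φ − φ·cos φ) = 105.897002·(0.59649107 − 0.63912212·0.80261972) = 8.844417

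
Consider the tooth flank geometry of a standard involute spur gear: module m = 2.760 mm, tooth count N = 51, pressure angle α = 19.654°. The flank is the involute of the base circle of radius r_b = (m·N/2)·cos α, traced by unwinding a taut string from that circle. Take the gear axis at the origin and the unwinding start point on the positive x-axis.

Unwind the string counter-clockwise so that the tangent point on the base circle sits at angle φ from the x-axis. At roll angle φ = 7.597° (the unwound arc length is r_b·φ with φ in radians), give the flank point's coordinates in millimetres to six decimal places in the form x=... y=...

pitch radius r_p = m·N/2 = 2.760·51/2 = 70.380000
base radius r_b = r_p·cos α = 70.380000·cos 19.654° = 66.279723
roll angle φ = 7.597° = 0.13259266 rad
x = r_b·(cos φ + φ·sin φ) = 66.279723·(0.99122246 + 0.13259266·0.13220449) = 66.859791
y = r_b·(sin φ − φ·cos φ) = 66.279723·(0.13220449 − 0.13259266·0.99122246) = 0.051411

x=66.859791 y=0.051411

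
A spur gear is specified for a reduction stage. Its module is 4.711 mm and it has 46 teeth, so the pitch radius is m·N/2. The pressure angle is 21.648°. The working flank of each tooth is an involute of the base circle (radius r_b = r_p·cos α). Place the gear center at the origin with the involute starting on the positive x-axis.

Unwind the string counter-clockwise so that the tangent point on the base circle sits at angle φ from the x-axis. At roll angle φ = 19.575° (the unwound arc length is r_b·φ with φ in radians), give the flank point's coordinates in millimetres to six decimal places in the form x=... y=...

x=106.417862 y=1.323164

pitch radius r_p = m·N/2 = 4.711·46/2 = 108.353000
base radius r_b = r_p·cos α = 108.353000·cos 21.648° = 100.710620
roll angle φ = 19.575° = 0.34164820 rad
x = r_b·(cos φ + φ·sin φ) = 100.710620·(0.94220373 + 0.34164820·0.33504049) = 106.417862
y = r_b·(sin φ − φ·cos φ) = 100.710620·(0.33504049 − 0.34164820·0.94220373) = 1.323164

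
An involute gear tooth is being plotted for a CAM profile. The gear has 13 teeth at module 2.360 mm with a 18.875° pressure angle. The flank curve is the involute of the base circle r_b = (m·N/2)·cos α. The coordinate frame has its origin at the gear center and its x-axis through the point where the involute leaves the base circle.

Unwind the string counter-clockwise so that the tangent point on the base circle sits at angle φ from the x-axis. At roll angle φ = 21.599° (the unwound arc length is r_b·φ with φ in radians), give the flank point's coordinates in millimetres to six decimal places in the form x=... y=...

pitch radius r_p = m·N/2 = 2.360·13/2 = 15.340000
base radius r_b = r_p·cos α = 15.340000·cos 18.875° = 14.515116
roll angle φ = 21.599° = 0.37697367 rad
x = r_b·(cos φ + φ·sin φ) = 14.515116·(0.92978291 + 0.37697367·0.36810832) = 15.510128
y = r_b·(sin φ − φ·cos φ) = 14.515116·(0.36810832 − 0.37697367·0.92978291) = 0.255534

x=15.510128 y=0.255534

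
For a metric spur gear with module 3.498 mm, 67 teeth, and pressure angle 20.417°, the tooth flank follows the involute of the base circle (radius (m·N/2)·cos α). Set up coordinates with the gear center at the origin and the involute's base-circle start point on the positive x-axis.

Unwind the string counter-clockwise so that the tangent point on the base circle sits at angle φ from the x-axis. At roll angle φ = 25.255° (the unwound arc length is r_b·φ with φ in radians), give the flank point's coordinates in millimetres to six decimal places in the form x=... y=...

x=119.977334 y=3.074528

pitch radius r_p = m·N/2 = 3.498·67/2 = 117.183000
base radius r_b = r_p·cos α = 117.183000·cos 20.417° = 109.821391
roll angle φ = 25.255° = 0.44078290 rad
x = r_b·(cos φ + φ·sin φ) = 109.821391·(0.90441792 + 0.44078290·0.42664767) = 119.977334
y = r_b·(sin φ − φ·cos φ) = 109.821391·(0.42664767 − 0.44078290·0.90441792) = 3.074528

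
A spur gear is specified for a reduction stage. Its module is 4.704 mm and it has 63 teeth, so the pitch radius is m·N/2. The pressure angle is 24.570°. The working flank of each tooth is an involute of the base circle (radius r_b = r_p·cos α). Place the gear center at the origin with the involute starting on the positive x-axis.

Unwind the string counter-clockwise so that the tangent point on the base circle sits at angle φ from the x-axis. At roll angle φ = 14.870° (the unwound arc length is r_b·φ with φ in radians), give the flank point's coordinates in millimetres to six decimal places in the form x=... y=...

pitch radius r_p = m·N/2 = 4.704·63/2 = 148.176000
base radius r_b = r_p·cos α = 148.176000·cos 24.570° = 134.759248
roll angle φ = 14.870° = 0.25953046 rad
x = r_b·(cos φ + φ·sin φ) = 134.759248·(0.96651058 + 0.25953046·0.25662676) = 139.221537
y = r_b·(sin φ − φ·cos φ) = 134.759248·(0.25662676 − 0.25953046·0.96651058) = 0.779963

x=139.221537 y=0.779963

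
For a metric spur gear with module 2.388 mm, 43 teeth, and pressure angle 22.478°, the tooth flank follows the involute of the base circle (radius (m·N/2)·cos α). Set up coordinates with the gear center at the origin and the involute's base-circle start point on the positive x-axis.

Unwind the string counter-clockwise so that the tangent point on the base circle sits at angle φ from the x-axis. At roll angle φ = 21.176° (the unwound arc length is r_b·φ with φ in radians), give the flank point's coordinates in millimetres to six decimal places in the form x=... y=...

pitch radius r_p = m·N/2 = 2.388·43/2 = 51.342000
base radius r_b = r_p·cos α = 51.342000·cos 22.478° = 47.441364
roll angle φ = 21.176° = 0.36959092 rad
x = r_b·(cos φ + φ·sin φ) = 47.441364·(0.93247520 + 0.36959092·0.36123401) = 50.571735
y = r_b·(sin φ − φ·cos φ) = 47.441364·(0.36123401 − 0.36959092·0.93247520) = 0.787510

x=50.571735 y=0.787510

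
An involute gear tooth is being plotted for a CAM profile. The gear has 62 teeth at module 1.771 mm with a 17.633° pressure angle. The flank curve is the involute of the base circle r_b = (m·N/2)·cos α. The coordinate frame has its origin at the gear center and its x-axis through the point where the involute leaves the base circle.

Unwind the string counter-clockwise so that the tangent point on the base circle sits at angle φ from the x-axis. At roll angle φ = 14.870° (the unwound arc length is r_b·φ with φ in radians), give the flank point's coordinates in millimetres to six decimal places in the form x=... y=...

x=54.054077 y=0.302828

pitch radius r_p = m·N/2 = 1.771·62/2 = 54.901000
base radius r_b = r_p·cos α = 54.901000·cos 17.633° = 52.321551
roll angle φ = 14.870° = 0.25953046 rad
x = r_b·(cos φ + φ·sin φ) = 52.321551·(0.96651058 + 0.25953046·0.25662676) = 54.054077
y = r_b·(sin φ − φ·cos φ) = 52.321551·(0.25662676 − 0.25953046·0.96651058) = 0.302828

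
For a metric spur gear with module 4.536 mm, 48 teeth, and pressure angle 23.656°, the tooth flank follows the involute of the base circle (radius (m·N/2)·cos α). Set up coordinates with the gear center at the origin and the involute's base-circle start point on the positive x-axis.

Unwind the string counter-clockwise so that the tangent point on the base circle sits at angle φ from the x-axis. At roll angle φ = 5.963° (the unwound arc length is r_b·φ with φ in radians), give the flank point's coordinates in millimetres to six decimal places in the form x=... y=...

pitch radius r_p = m·N/2 = 4.536·48/2 = 108.864000
base radius r_b = r_p·cos α = 108.864000·cos 23.656° = 99.716267
roll angle φ = 5.963° = 0.10407398 rad
x = r_b·(cos φ + φ·sin φ) = 99.716267·(0.99458919 + 0.10407398·0.10388621) = 100.254838
y = r_b·(sin φ − φ·cos φ) = 99.716267·(0.10388621 − 0.10407398·0.99458919) = 0.037428

x=100.254838 y=0.037428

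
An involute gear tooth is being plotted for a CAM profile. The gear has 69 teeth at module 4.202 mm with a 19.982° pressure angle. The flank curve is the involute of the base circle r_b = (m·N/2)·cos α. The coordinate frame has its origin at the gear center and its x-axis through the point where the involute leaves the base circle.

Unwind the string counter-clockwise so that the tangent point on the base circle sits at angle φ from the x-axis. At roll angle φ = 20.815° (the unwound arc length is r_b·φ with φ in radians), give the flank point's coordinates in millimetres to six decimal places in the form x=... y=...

pitch radius r_p = m·N/2 = 4.202·69/2 = 144.969000
base radius r_b = r_p·cos α = 144.969000·cos 19.982° = 136.241870
roll angle φ = 20.815° = 0.36329028 rad
x = r_b·(cos φ + φ·sin φ) = 136.241870·(0.93473268 + 0.36329028·0.35535169) = 144.937983
y = r_b·(sin φ − φ·cos φ) = 136.241870·(0.35535169 − 0.36329028·0.93473268) = 2.148860

x=144.937983 y=2.148860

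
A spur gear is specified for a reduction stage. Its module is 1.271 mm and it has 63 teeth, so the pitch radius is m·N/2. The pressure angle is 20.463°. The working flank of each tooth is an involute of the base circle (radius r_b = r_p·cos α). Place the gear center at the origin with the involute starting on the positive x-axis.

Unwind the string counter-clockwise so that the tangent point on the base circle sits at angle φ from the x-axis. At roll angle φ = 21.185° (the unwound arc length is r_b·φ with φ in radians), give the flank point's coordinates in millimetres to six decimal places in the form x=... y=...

pitch radius r_p = m·N/2 = 1.271·63/2 = 40.036500
base radius r_b = r_p·cos α = 40.036500·cos 20.463° = 37.510123
roll angle φ = 21.185° = 0.36974800 rad
x = r_b·(cos φ + φ·sin φ) = 37.510123·(0.93241844 + 0.36974800·0.36138048) = 39.987222
y = r_b·(sin φ − φ·cos φ) = 37.510123·(0.36138048 − 0.36974800·0.93241844) = 0.623441

x=39.987222 y=0.623441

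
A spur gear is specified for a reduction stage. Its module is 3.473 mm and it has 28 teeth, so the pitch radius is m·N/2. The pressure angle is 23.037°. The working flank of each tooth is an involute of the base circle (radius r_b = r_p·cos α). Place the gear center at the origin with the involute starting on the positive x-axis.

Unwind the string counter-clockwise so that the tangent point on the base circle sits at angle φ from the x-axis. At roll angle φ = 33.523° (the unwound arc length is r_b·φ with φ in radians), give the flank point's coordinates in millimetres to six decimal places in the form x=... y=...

x=51.760047 y=2.886282

pitch radius r_p = m·N/2 = 3.473·28/2 = 48.622000
base radius r_b = r_p·cos α = 48.622000·cos 23.037° = 44.744509
roll angle φ = 33.523° = 0.58508673 rad
x = r_b·(cos φ + φ·sin φ) = 44.744509·(0.83366419 + 0.58508673·0.55227168) = 51.760047
y = r_b·(sin φ − φ·cos φ) = 44.744509·(0.55227168 − 0.58508673·0.83366419) = 2.886282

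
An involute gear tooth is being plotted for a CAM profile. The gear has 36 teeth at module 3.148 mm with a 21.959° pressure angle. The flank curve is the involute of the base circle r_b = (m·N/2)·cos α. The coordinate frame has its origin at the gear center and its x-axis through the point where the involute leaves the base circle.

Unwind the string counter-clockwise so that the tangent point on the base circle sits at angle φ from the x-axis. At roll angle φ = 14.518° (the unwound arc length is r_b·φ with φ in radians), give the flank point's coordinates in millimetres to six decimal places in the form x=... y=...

x=54.213223 y=0.283164

pitch radius r_p = m·N/2 = 3.148·36/2 = 56.664000
base radius r_b = r_p·cos α = 56.664000·cos 21.959° = 52.553122
roll angle φ = 14.518° = 0.25338690 rad
x = r_b·(cos φ + φ·sin φ) = 52.553122·(0.96806893 + 0.25338690·0.25068414) = 54.213223
y = r_b·(sin φ − φ·cos φ) = 52.553122·(0.25068414 − 0.25338690·0.96806893) = 0.283164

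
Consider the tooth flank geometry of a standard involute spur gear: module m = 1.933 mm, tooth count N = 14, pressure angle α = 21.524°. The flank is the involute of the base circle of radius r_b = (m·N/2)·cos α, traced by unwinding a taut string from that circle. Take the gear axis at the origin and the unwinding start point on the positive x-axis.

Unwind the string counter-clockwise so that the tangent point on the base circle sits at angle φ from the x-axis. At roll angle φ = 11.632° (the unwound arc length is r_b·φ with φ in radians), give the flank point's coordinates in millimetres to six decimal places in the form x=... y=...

pitch radius r_p = m·N/2 = 1.933·14/2 = 13.531000
base radius r_b = r_p·cos α = 13.531000·cos 21.524° = 12.587402
roll angle φ = 11.632° = 0.20301670 rad
x = r_b·(cos φ + φ·sin φ) = 12.587402·(0.97946279 + 0.20301670·0.20162499) = 12.844135
y = r_b·(sin φ − φ·cos φ) = 12.587402·(0.20162499 − 0.20301670·0.97946279) = 0.034964

x=12.844135 y=0.034964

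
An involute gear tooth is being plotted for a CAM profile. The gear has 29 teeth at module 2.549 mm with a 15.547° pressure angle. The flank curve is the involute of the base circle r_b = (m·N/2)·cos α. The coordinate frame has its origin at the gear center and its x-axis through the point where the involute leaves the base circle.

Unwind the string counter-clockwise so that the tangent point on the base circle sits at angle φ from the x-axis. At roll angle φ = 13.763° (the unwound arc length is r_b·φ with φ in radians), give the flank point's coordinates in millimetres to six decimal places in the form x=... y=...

x=36.620685 y=0.163565

pitch radius r_p = m·N/2 = 2.549·29/2 = 36.960500
base radius r_b = r_p·cos α = 36.960500·cos 15.547° = 35.608149
roll angle φ = 13.763° = 0.24020966 rad
x = r_b·(cos φ + φ·sin φ) = 35.608149·(0.97128812 + 0.24020966·0.23790628) = 36.620685
y = r_b·(sin φ − φ·cos φ) = 35.608149·(0.23790628 − 0.24020966·0.97128812) = 0.163565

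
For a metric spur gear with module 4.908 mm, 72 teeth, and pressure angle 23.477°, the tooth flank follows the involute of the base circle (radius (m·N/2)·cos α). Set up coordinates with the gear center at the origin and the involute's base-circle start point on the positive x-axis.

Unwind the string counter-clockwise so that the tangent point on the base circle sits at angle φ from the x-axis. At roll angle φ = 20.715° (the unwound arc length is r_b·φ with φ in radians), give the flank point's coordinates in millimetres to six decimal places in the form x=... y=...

x=172.310087 y=2.519758

pitch radius r_p = m·N/2 = 4.908·72/2 = 176.688000
base radius r_b = r_p·cos α = 176.688000·cos 23.477° = 162.061779
roll angle φ = 20.715° = 0.36154495 rad
x = r_b·(cos φ + φ·sin φ) = 162.061779·(0.93535146 + 0.36154495·0.35371973) = 172.310087
y = r_b·(sin φ − φ·cos φ) = 162.061779·(0.35371973 − 0.36154495·0.93535146) = 2.519758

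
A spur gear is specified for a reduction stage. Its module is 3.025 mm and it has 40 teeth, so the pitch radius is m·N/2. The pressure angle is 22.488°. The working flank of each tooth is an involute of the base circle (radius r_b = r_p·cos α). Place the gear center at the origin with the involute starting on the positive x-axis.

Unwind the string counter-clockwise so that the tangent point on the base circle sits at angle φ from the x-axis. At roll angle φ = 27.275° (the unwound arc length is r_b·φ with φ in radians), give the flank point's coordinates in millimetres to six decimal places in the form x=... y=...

pitch radius r_p = m·N/2 = 3.025·40/2 = 60.500000
base radius r_b = r_p·cos α = 60.500000·cos 22.488° = 55.899560
roll angle φ = 27.275° = 0.47603855 rad
x = r_b·(cos φ + φ·sin φ) = 55.899560·(0.88881727 + 0.47603855·0.45826178) = 61.878998
y = r_b·(sin φ − φ·cos φ) = 55.899560·(0.45826178 − 0.47603855·0.88881727) = 1.964897

x=61.878998 y=1.964897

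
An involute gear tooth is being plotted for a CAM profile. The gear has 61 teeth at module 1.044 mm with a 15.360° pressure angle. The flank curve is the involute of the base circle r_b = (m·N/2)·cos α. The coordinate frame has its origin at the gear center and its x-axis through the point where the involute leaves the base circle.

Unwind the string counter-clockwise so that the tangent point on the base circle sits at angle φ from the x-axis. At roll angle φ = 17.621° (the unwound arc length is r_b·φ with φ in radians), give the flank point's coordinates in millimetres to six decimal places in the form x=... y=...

x=32.122543 y=0.294912

pitch radius r_p = m·N/2 = 1.044·61/2 = 31.842000
base radius r_b = r_p·cos α = 31.842000·cos 15.360° = 30.704622
roll angle φ = 17.621° = 0.30754447 rad
x = r_b·(cos φ + φ·sin φ) = 30.704622·(0.95307978 + 0.30754447·0.30271923) = 32.122543
y = r_b·(sin φ − φ·cos φ) = 30.704622·(0.30271923 − 0.30754447·0.95307978) = 0.294912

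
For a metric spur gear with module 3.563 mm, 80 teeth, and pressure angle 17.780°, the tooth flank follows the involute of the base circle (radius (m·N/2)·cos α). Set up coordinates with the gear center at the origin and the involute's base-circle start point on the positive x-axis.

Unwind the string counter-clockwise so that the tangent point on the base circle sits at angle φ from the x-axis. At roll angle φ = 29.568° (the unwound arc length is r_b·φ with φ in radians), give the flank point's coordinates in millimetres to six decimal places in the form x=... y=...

pitch radius r_p = m·N/2 = 3.563·80/2 = 142.520000
base radius r_b = r_p·cos α = 142.520000·cos 17.780° = 135.712681
roll angle φ = 29.568° = 0.51605895 rad
x = r_b·(cos φ + φ·sin φ) = 135.712681·(0.86977066 + 0.51605895·0.49345617) = 152.598478
y = r_b·(sin φ − φ·cos φ) = 135.712681·(0.49345617 − 0.51605895·0.86977066) = 6.053224

x=152.598478 y=6.053224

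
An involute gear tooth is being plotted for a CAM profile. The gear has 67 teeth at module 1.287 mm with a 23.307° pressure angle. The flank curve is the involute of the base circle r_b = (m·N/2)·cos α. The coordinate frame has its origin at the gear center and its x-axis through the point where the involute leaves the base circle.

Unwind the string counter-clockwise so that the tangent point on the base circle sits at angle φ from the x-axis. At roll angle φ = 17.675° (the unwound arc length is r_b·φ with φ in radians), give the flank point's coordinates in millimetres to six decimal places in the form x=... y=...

x=41.435759 y=0.383800

pitch radius r_p = m·N/2 = 1.287·67/2 = 43.114500
base radius r_b = r_p·cos α = 43.114500·cos 23.307° = 39.596273
roll angle φ = 17.675° = 0.30848695 rad
x = r_b·(cos φ + φ·sin φ) = 39.596273·(0.95279405 + 0.30848695·0.30361736) = 41.435759
y = r_b·(sin φ − φ·cos φ) = 39.596273·(0.30361736 − 0.30848695·0.95279405) = 0.383800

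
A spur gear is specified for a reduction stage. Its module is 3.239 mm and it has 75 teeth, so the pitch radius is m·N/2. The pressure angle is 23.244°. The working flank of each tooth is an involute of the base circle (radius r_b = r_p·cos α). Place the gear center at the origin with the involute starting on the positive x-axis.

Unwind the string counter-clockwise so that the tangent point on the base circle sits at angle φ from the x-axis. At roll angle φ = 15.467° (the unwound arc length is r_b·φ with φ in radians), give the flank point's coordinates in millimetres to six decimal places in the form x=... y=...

x=115.596364 y=0.726507

pitch radius r_p = m·N/2 = 3.239·75/2 = 121.462500
base radius r_b = r_p·cos α = 121.462500·cos 23.244° = 111.603698
roll angle φ = 15.467° = 0.26995008 rad
x = r_b·(cos φ + φ·sin φ) = 111.603698·(0.96378421 + 0.26995008·0.26668332) = 115.596364
y = r_b·(sin φ − φ·cos φ) = 111.603698·(0.26668332 − 0.26995008·0.96378421) = 0.726507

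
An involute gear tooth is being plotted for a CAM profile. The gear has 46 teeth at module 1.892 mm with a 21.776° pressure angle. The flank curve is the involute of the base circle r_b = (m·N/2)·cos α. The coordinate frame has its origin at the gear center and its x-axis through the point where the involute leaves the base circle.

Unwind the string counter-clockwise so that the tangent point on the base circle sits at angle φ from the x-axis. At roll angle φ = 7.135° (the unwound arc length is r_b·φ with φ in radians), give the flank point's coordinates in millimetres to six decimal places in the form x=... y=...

pitch radius r_p = m·N/2 = 1.892·46/2 = 43.516000
base radius r_b = r_p·cos α = 43.516000·cos 21.776° = 40.410755
roll angle φ = 7.135° = 0.12452924 rad
x = r_b·(cos φ + φ·sin φ) = 40.410755·(0.99225625 + 0.12452924·0.12420763) = 40.722877
y = r_b·(sin φ − φ·cos φ) = 40.410755·(0.12420763 − 0.12452924·0.99225625) = 0.025973

x=40.722877 y=0.025973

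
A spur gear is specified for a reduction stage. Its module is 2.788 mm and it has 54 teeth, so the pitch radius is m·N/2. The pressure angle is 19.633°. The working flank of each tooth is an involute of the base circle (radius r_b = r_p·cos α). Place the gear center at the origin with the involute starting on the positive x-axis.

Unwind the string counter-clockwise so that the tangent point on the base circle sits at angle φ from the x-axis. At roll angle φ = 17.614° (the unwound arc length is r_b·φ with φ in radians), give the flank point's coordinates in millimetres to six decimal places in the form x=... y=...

pitch radius r_p = m·N/2 = 2.788·54/2 = 75.276000
base radius r_b = r_p·cos α = 75.276000·cos 19.633° = 70.899761
roll angle φ = 17.614° = 0.30742229 rad
x = r_b·(cos φ + φ·sin φ) = 70.899761·(0.95311676 + 0.30742229·0.30260279) = 74.171332
y = r_b·(sin φ − φ·cos φ) = 70.899761·(0.30260279 − 0.30742229·0.95311676) = 0.680173

x=74.171332 y=0.680173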